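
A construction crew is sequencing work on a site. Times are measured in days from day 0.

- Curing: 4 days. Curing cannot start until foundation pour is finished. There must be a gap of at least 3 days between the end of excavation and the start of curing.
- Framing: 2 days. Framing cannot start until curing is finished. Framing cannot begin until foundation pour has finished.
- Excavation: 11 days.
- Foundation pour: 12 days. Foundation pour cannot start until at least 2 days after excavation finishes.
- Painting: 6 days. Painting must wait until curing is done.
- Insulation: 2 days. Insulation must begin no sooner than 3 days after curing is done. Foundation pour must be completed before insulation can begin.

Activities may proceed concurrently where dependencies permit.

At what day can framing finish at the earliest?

31

Excavation has no prerequisites, so it starts at day 0 and finishes at day 11.
Foundation pour waits on excavation (finishes day 11, plus 2-day gap → day 13), so it starts at day 13 and finishes at 13 + 12 = day 25.
Curing has to wait for foundation pour (finishes day 25); excavation (finishes day 11, plus 3-day gap → day 14). The latest of these is day 25, so curing runs day 25 to 25 + 4 = day 29.
For framing: curing (finishes day 29); foundation pour (finishes day 25). Taking the maximum gives a start of day 29, and it finishes at 29 + 2 = day 31.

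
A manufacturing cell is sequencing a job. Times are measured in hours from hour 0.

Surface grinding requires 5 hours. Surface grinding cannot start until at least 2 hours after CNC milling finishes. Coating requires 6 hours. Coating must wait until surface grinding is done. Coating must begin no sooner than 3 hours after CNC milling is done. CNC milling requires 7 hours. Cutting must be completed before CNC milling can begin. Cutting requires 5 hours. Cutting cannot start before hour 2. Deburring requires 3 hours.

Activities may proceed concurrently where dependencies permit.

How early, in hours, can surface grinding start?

16

Cutting waits on its own release at hour 2, so it starts at hour 2 and finishes at 2 + 5 = hour 7.
CNC milling cannot begin until cutting (finishes hour 7). It runs from hour 7 to 7 + 7 = hour 14.
Surface grinding waits on CNC milling (finishes hour 14, plus 2-hour gap → hour 16), so the earliest it can start is hour 16.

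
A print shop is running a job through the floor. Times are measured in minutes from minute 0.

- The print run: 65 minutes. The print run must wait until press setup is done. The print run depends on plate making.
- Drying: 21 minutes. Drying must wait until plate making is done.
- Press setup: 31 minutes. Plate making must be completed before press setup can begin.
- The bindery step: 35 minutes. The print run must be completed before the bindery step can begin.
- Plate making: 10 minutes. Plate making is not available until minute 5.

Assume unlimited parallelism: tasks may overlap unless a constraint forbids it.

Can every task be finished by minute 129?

No

After its own release at minute 5, plate making can start at minute 5 and finishes at minute 15.
After plate making (finishes minute 15), drying can start at minute 15 and finishes at minute 36.
Press setup cannot begin until plate making (finishes minute 15). It runs from minute 15 to 15 + 31 = minute 46.
The print run needs all of press setup (finishes minute 46); plate making (finishes minute 15). That puts its earliest start at minute 46; it finishes at 46 + 65 = minute 111.
After the print run (finishes minute 111), the bindery step can start at minute 111 and finishes at minute 146.
The earliest everything can be done is minute 146, which is after the deadline of 129, so it is not possible.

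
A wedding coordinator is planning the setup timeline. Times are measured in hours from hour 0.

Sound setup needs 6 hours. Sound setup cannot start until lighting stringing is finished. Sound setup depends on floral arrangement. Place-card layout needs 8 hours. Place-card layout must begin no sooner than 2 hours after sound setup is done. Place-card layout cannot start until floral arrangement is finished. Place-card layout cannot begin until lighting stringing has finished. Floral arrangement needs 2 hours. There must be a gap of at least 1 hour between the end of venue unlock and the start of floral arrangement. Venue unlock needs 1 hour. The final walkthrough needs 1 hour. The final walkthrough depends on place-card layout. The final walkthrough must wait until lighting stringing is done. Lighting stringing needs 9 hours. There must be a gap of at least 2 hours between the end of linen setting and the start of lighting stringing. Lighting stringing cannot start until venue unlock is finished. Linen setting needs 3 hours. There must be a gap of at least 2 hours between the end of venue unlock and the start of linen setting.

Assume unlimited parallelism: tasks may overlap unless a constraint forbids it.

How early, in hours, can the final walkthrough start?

33

Venue unlock can start immediately at hour 0; it finishes at hour 1.
Floral arrangement cannot begin until venue unlock (finishes hour 1, plus 1-hour gap → hour 2). It runs from hour 2 to 2 + 2 = hour 4.
Linen setting cannot begin until venue unlock (finishes hour 1, plus 2-hour gap → hour 3). It runs from hour 3 to 3 + 3 = hour 6.
Lighting stringing cannot start until linen setting (finishes hour 6, plus 2-hour gap → hour 8); venue unlock (finishes hour 1). The controlling bound is hour 8, so lighting stringing finishes at 8 + 9 = hour 17.
Sound setup needs all of lighting stringing (finishes hour 17); floral arrangement (finishes hour 4). That puts its earliest start at hour 17; it finishes at 17 + 6 = hour 23.
Place-card layout has to wait for sound setup (finishes hour 23, plus 2-hour gap → hour 25); floral arrangement (finishes hour 4); lighting stringing (finishes hour 17). The latest of these is hour 25, so place-card layout runs hour 25 to 25 + 8 = hour 33.
The final walkthrough waits on place-card layout (finishes hour 33); lighting stringing (finishes hour 17). The latest of these is hour 33, which is the earliest the final walkthrough can start.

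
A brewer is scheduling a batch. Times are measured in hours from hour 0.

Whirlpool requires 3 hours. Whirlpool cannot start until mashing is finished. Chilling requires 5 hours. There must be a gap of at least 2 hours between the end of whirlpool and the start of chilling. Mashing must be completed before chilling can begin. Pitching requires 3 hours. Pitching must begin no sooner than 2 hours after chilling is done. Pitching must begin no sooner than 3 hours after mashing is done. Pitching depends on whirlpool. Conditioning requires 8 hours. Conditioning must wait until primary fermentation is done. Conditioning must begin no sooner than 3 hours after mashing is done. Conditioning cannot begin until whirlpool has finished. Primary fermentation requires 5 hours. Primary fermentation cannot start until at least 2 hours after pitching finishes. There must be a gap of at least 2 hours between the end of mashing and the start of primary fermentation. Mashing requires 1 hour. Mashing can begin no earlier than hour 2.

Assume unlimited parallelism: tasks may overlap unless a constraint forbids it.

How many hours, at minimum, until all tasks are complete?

After its own release at hour 2, mashing can start at hour 2 and finishes at hour 3.
Whirlpool waits on mashing (finishes hour 3), so it starts at hour 3 and finishes at 3 + 3 = hour 6.
Chilling needs all of whirlpool (finishes hour 6, plus 2-hour gap → hour 8); mashing (finishes hour 3). That puts its earliest start at hour 8; it finishes at 8 + 5 = hour 13.
Pitching cannot start until chilling (finishes hour 13, plus 2-hour gap → hour 15); mashing (finishes hour 3, plus 3-hour gap → hour 6); whirlpool (finishes hour 6). The controlling bound is hour 15, so pitching finishes at 15 + 3 = hour 18.
Primary fermentation cannot start until pitching (finishes hour 18, plus 2-hour gap → hour 20); mashing (finishes hour 3, plus 2-hour gap → hour 5). The controlling bound is hour 20, so primary fermentation finishes at 20 + 5 = hour 25.
Conditioning needs all of primary fermentation (finishes hour 25); mashing (finishes hour 3, plus 3-hour gap → hour 6); whirlpool (finishes hour 6). That puts its earliest start at hour 25; it finishes at 25 + 8 = hour 33.
All tasks are finished once the last one completes. Finish times: Mashing at 3, Whirlpool at 6, Chilling at 13, Pitching at 18, Primary fermentation at 25, Conditioning at 33. The latest is hour 33.

33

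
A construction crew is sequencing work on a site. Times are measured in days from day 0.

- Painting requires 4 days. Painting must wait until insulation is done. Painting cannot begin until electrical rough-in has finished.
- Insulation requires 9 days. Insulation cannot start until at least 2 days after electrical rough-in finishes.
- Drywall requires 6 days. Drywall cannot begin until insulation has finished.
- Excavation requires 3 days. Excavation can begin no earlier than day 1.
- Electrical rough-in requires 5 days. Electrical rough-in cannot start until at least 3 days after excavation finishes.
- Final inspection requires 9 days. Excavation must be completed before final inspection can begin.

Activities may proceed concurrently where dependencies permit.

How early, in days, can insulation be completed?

23

After its own release at day 1, excavation can start at day 1 and finishes at day 4.
Electrical rough-in cannot begin until excavation (finishes day 4, plus 3-day gap → day 7). It runs from day 7 to 7 + 5 = day 12.
Insulation cannot begin until electrical rough-in (finishes day 12, plus 2-day gap → day 14). It runs from day 14 to 14 + 9 = day 23.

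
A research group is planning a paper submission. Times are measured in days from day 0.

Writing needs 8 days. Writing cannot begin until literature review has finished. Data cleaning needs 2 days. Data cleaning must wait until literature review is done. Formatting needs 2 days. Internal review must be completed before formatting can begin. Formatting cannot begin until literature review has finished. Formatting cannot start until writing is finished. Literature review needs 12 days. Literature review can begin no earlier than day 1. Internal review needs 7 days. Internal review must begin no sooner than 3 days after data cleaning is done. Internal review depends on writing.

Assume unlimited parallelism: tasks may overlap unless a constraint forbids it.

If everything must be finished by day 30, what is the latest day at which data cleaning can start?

16

Nothing follows formatting; the deadline of day 30 is its only limit. It must start by 30 − 2 = day 28.
Internal review feeds into formatting (must start by day 28); so internal review must finish by day 28 and therefore start by day 21.
Data cleaning feeds into internal review (must start by day 21, minus 3-day gap → day 18); so data cleaning must finish by day 18 and therefore start by day 16.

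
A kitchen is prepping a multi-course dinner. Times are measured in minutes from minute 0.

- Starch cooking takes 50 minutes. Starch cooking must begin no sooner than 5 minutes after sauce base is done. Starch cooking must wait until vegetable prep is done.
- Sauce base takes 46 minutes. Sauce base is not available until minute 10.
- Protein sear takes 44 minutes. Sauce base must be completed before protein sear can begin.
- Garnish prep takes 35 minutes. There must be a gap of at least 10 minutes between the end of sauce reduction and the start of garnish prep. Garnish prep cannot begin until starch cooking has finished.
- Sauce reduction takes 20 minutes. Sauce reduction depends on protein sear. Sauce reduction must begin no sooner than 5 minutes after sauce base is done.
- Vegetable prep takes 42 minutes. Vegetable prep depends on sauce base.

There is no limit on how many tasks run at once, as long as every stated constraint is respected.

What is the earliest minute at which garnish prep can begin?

148

After its own release at minute 10, sauce base can start at minute 10 and finishes at minute 56.
After sauce base (finishes minute 56), vegetable prep can start at minute 56 and finishes at minute 98.
Starch cooking cannot start until sauce base (finishes minute 56, plus 5-minute gap → minute 61); vegetable prep (finishes minute 98). The controlling bound is minute 98, so starch cooking finishes at 98 + 50 = minute 148.
After sauce base (finishes minute 56), protein sear can start at minute 56 and finishes at minute 100.
Sauce reduction has to wait for protein sear (finishes minute 100); sauce base (finishes minute 56, plus 5-minute gap → minute 61). The latest of these is minute 100, so sauce reduction runs minute 100 to 100 + 20 = minute 120.
Garnish prep waits on sauce reduction (finishes minute 120, plus 10-minute gap → minute 130); starch cooking (finishes minute 148). The latest of these is minute 148, which is the earliest garnish prep can start.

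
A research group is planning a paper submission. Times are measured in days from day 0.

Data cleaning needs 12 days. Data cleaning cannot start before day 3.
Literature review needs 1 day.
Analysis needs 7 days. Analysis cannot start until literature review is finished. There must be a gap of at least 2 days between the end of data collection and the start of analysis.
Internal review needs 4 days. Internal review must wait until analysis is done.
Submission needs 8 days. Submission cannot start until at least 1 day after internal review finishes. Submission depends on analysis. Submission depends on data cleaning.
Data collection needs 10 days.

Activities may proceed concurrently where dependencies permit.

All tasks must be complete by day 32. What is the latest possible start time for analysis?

12

To finish by day 32, submission (duration 8) must start no later than day 24.
Internal review has to be done before submission (must start by day 24, minus 1-day gap → day 23). That means finishing by day 23, i.e. starting by 23 − 4 = day 19.
For analysis: internal review (must start by day 19); submission (must start by day 24). The most restrictive is day 19; with a 7-day duration, analysis must start by day 12.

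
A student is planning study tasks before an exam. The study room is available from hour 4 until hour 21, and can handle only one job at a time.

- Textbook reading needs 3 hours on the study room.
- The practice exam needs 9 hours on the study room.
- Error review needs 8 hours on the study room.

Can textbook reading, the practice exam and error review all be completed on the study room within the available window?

The study room window is 21 − 4 = 17 hours.
Running back to back, the jobs need 3 + 9 + 8 = 20 hours on the study room.
Since 20 > 17, they cannot all fit.

No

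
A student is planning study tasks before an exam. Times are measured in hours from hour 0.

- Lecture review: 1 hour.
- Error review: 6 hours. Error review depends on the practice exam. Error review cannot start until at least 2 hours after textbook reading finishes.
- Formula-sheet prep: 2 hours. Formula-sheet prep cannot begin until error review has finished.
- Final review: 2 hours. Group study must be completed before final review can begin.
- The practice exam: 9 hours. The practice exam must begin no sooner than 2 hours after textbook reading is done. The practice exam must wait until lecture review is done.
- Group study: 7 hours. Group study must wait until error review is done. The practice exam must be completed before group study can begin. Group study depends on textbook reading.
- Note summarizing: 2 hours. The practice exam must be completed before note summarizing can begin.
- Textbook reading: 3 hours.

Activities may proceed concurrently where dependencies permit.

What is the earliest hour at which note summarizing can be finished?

Nothing blocks lecture review, so it runs from hour 0 to hour 1.
Nothing blocks textbook reading, so it runs from hour 0 to hour 3.
For the practice exam: textbook reading (finishes hour 3, plus 2-hour gap → hour 5); lecture review (finishes hour 1). Taking the maximum gives a start of hour 5, and it finishes at 5 + 9 = hour 14.
Note summarizing waits on the practice exam (finishes hour 14), so it starts at hour 14 and finishes at 14 + 2 = hour 16.

16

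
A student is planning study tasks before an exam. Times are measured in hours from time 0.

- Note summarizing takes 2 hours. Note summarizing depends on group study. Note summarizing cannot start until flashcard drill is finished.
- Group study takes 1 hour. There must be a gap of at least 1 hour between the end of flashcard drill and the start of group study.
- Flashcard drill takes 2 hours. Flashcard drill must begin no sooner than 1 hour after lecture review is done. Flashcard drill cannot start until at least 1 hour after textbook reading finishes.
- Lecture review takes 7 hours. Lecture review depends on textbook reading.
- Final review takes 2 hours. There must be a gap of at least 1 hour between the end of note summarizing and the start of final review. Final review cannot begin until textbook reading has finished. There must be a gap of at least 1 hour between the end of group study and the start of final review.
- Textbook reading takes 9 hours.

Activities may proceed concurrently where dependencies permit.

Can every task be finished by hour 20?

No

Textbook reading can start immediately at hour 0; it finishes at hour 9.
Lecture review waits on textbook reading (finishes hour 9), so it starts at hour 9 and finishes at 9 + 7 = hour 16.
Flashcard drill cannot start until lecture review (finishes hour 16, plus 1-hour gap → hour 17); textbook reading (finishes hour 9, plus 1-hour gap → hour 10). The controlling bound is hour 17, so flashcard drill finishes at 17 + 2 = hour 19.
Group study cannot begin until flashcard drill (finishes hour 19, plus 1-hour gap → hour 20). It runs from hour 20 to 20 + 1 = hour 21.
Note summarizing cannot start until group study (finishes hour 21); flashcard drill (finishes hour 19). The controlling bound is hour 21, so note summarizing finishes at 21 + 2 = hour 23.
Final review has to wait for note summarizing (finishes hour 23, plus 1-hour gap → hour 24); textbook reading (finishes hour 9); group study (finishes hour 21, plus 1-hour gap → hour 22). The latest of these is hour 24, so final review runs hour 24 to 24 + 2 = hour 26.
The earliest everything can be done is hour 26, which is after the deadline of 20, so it is not possible.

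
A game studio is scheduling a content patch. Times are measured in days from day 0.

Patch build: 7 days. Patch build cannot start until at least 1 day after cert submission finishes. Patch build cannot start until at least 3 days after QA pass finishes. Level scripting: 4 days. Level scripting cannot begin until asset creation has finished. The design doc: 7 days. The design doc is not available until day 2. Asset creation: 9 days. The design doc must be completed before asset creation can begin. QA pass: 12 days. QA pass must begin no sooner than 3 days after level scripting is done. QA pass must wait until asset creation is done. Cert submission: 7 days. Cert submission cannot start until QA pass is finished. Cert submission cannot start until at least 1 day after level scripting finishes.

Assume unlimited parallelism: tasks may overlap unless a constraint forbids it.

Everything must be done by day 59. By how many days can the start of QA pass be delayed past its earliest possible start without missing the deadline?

7

The design doc waits on its own release at day 2, so it starts at day 2 and finishes at 2 + 7 = day 9.
Asset creation cannot begin until the design doc (finishes day 9). It runs from day 9 to 9 + 9 = day 18.
Level scripting cannot begin until asset creation (finishes day 18). It runs from day 18 to 18 + 4 = day 22.
QA pass cannot start until level scripting (finishes day 22, plus 3-day gap → day 25); asset creation (finishes day 18). The controlling bound is day 25, so QA pass finishes at 25 + 12 = day 37.

Working backward from the deadline:
To finish by day 59, patch build (duration 7) must start no later than day 52.
Cert submission must finish before patch build (must start by day 52, minus 1-day gap → day 51). With a 7-day duration, cert submission must start by 51 − 7 = day 44.
QA pass has several dependents: cert submission (must start by day 44); patch build (must start by day 52, minus 3-day gap → day 49). The earliest of those limits is day 44, so QA pass must start by 44 − 12 = day 32.
So QA pass can start as early as day 25 and as late as day 32, giving 32 − 25 = 7 days of slack.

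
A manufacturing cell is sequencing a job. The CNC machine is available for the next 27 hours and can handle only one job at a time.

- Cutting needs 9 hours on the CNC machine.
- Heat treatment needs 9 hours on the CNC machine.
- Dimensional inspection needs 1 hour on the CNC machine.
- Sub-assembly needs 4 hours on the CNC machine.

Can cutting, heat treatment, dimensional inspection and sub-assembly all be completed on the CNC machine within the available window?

Yes

Running back to back, the jobs need 9 + 9 + 1 + 4 = 23 hours on the CNC machine.
Since 23 ≤ 27, they fit within the window.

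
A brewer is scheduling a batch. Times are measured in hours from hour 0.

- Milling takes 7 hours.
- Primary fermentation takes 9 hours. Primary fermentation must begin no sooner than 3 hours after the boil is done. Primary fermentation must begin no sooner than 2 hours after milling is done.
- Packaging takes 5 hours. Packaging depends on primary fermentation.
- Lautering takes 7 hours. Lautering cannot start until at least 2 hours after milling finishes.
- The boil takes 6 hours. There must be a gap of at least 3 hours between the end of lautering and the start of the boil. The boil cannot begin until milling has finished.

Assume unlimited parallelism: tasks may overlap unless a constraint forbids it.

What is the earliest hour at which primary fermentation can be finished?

Milling can start immediately at hour 0; it finishes at hour 7.
Lautering cannot begin until milling (finishes hour 7, plus 2-hour gap → hour 9). It runs from hour 9 to 9 + 7 = hour 16.
The boil cannot start until lautering (finishes hour 16, plus 3-hour gap → hour 19); milling (finishes hour 7). The controlling bound is hour 19, so the boil finishes at 19 + 6 = hour 25.
For primary fermentation: the boil (finishes hour 25, plus 3-hour gap → hour 28); milling (finishes hour 7, plus 2-hour gap → hour 9). Taking the maximum gives a start of hour 28, and it finishes at 28 + 9 = hour 37.

37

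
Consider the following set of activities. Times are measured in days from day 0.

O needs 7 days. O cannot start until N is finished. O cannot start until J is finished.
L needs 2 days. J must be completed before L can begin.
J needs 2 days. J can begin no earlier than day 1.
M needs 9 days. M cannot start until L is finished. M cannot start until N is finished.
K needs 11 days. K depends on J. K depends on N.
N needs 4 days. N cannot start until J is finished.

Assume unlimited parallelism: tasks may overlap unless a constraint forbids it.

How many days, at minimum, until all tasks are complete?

J waits on its own release at day 1, so it starts at day 1 and finishes at 1 + 2 = day 3.
N waits on J (finishes day 3), so it starts at day 3 and finishes at 3 + 4 = day 7.
For O: N (finishes day 7); J (finishes day 3). Taking the maximum gives a start of day 7, and it finishes at 7 + 7 = day 14.
For K: J (finishes day 3); N (finishes day 7). Taking the maximum gives a start of day 7, and it finishes at 7 + 11 = day 18.
L cannot begin until J (finishes day 3). It runs from day 3 to 3 + 2 = day 5.
M has to wait for L (finishes day 5); N (finishes day 7). The latest of these is day 7, so M runs day 7 to 7 + 9 = day 16.
All tasks are finished once the last one completes. Finish times: J at 3, K at 18, L at 5, M at 16, N at 7, O at 14. The latest is day 18.

18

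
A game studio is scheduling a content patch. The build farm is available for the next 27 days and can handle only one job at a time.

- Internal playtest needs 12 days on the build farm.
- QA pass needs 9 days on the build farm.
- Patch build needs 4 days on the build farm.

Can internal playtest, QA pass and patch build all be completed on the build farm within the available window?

Yes

Running back to back, the jobs need 12 + 9 + 4 = 25 days on the build farm.
Since 25 ≤ 27, they fit within the window.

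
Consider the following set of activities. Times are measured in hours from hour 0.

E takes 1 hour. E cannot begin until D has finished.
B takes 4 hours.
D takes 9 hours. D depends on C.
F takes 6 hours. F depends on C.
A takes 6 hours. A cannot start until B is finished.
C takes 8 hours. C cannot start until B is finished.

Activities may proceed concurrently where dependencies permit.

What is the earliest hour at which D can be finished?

21

Nothing blocks B, so it runs from hour 0 to hour 4.
C cannot begin until B (finishes hour 4). It runs from hour 4 to 4 + 8 = hour 12.
D waits on C (finishes hour 12), so it starts at hour 12 and finishes at 12 + 9 = hour 21.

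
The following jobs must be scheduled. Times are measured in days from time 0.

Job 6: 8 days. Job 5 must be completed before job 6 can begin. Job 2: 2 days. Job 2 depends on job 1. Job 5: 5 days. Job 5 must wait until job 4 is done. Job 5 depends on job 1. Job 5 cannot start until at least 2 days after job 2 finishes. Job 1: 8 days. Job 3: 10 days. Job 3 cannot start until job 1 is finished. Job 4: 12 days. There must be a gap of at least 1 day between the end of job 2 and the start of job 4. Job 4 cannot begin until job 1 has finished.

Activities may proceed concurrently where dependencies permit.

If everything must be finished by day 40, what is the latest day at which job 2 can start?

Job 6 has no dependents, so it just needs to finish by day 40. Starting by 40 − 8 = day 32 achieves that.
Job 5 must finish before job 6 (must start by day 32). With a 5-day duration, job 5 must start by 32 − 5 = day 27.
Job 4 feeds into job 5 (must start by day 27); so job 4 must finish by day 27 and therefore start by day 15.
For job 2: job 4 (must start by day 15, minus 1-day gap → day 14); job 5 (must start by day 27, minus 2-day gap → day 25). The most restrictive is day 14; with a 2-day duration, job 2 must start by day 12.

12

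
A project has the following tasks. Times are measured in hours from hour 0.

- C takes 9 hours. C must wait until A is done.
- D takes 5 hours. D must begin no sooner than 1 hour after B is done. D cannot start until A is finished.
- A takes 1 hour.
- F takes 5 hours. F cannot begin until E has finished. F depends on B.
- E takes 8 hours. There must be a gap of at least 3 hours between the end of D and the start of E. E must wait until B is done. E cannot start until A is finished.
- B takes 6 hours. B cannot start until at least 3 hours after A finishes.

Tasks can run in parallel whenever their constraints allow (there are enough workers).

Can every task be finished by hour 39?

A can start immediately at hour 0; it finishes at hour 1.
C waits on A (finishes hour 1), so it starts at hour 1 and finishes at 1 + 9 = hour 10.
B cannot begin until A (finishes hour 1, plus 3-hour gap → hour 4). It runs from hour 4 to 4 + 6 = hour 10.
For D: B (finishes hour 10, plus 1-hour gap → hour 11); A (finishes hour 1). Taking the maximum gives a start of hour 11, and it finishes at 11 + 5 = hour 16.
For E: D (finishes hour 16, plus 3-hour gap → hour 19); B (finishes hour 10); A (finishes hour 1). Taking the maximum gives a start of hour 19, and it finishes at 19 + 8 = hour 27.
F has to wait for E (finishes hour 27); B (finishes hour 10). The latest of these is hour 27, so F runs hour 27 to 27 + 5 = hour 32.
Every task is finished by hour 32, which is no later than the deadline of 39, so the schedule is feasible.

Yes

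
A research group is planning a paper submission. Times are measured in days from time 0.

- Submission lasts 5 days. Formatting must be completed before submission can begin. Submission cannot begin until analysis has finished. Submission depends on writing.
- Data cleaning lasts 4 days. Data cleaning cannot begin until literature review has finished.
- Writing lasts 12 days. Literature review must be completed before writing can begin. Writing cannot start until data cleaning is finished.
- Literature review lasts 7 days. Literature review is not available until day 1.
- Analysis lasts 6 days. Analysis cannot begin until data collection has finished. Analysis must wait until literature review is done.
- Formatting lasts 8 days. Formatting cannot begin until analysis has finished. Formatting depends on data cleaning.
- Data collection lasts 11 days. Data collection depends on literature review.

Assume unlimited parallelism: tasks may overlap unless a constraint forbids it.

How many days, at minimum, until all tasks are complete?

After its own release at day 1, literature review can start at day 1 and finishes at day 8.
After literature review (finishes day 8), data cleaning can start at day 8 and finishes at day 12.
For writing: literature review (finishes day 8); data cleaning (finishes day 12). Taking the maximum gives a start of day 12, and it finishes at 12 + 12 = day 24.
Data collection waits on literature review (finishes day 8), so it starts at day 8 and finishes at 8 + 11 = day 19.
For analysis: data collection (finishes day 19); literature review (finishes day 8). Taking the maximum gives a start of day 19, and it finishes at 19 + 6 = day 25.
Formatting needs all of analysis (finishes day 25); data cleaning (finishes day 12). That puts its earliest start at day 25; it finishes at 25 + 8 = day 33.
Submission has to wait for formatting (finishes day 33); analysis (finishes day 25); writing (finishes day 24). The latest of these is day 33, so submission runs day 33 to 33 + 5 = day 38.
All tasks are finished once the last one completes. Finish times: Literature review at 8, Data collection at 19, Data cleaning at 12, Analysis at 25, Writing at 24, Formatting at 33, Submission at 38. The latest is day 38.

38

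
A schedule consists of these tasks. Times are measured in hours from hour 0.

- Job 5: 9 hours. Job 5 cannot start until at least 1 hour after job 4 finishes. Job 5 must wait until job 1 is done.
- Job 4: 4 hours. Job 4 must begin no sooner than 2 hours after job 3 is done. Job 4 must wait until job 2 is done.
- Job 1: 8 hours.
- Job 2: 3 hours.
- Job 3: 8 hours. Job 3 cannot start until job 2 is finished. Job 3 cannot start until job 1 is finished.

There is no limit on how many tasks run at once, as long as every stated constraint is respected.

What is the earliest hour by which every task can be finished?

32

Nothing blocks job 2, so it runs from hour 0 to hour 3.
Job 1 has no prerequisites, so it starts at hour 0 and finishes at hour 8.
Job 3 needs all of job 2 (finishes hour 3); job 1 (finishes hour 8). That puts its earliest start at hour 8; it finishes at 8 + 8 = hour 16.
Job 4 needs all of job 3 (finishes hour 16, plus 2-hour gap → hour 18); job 2 (finishes hour 3). That puts its earliest start at hour 18; it finishes at 18 + 4 = hour 22.
Job 5 has to wait for job 4 (finishes hour 22, plus 1-hour gap → hour 23); job 1 (finishes hour 8). The latest of these is hour 23, so job 5 runs hour 23 to 23 + 9 = hour 32.
All tasks are finished once the last one completes. Finish times: Job 1 at 8, Job 2 at 3, Job 3 at 16, Job 4 at 22, Job 5 at 32. The latest is hour 32.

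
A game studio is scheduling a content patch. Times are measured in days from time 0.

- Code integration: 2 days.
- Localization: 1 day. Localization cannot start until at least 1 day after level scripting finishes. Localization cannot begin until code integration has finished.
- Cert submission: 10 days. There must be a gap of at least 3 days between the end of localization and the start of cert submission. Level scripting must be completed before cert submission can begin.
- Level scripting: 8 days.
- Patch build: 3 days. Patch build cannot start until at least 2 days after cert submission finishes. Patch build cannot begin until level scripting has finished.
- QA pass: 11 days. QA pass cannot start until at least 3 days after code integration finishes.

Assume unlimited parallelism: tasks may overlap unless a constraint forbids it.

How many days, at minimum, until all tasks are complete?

28

Code integration can start immediately at day 0; it finishes at day 2.
QA pass waits on code integration (finishes day 2, plus 3-day gap → day 5), so it starts at day 5 and finishes at 5 + 11 = day 16.
Level scripting can start immediately at day 0; it finishes at day 8.
Localization needs all of level scripting (finishes day 8, plus 1-day gap → day 9); code integration (finishes day 2). That puts its earliest start at day 9; it finishes at 9 + 1 = day 10.
For cert submission: localization (finishes day 10, plus 3-day gap → day 13); level scripting (finishes day 8). Taking the maximum gives a start of day 13, and it finishes at 13 + 10 = day 23.
Patch build has to wait for cert submission (finishes day 23, plus 2-day gap → day 25); level scripting (finishes day 8). The latest of these is day 25, so patch build runs day 25 to 25 + 3 = day 28.
All tasks are finished once the last one completes. Finish times: Level scripting at 8, Code integration at 2, Localization at 10, QA pass at 16, Cert submission at 23, Patch build at 28. The latest is day 28.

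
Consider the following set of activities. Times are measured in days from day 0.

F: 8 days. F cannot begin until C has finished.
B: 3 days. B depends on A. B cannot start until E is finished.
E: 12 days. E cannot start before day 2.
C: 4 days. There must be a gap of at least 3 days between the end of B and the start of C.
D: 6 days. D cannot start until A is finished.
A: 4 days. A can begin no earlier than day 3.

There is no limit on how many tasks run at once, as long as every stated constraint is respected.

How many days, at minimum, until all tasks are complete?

E waits on its own release at day 2, so it starts at day 2 and finishes at 2 + 12 = day 14.
A waits on its own release at day 3, so it starts at day 3 and finishes at 3 + 4 = day 7.
D cannot begin until A (finishes day 7). It runs from day 7 to 7 + 6 = day 13.
B needs all of A (finishes day 7); E (finishes day 14). That puts its earliest start at day 14; it finishes at 14 + 3 = day 17.
C waits on B (finishes day 17, plus 3-day gap → day 20), so it starts at day 20 and finishes at 20 + 4 = day 24.
F waits on C (finishes day 24), so it starts at day 24 and finishes at 24 + 8 = day 32.
All tasks are finished once the last one completes. Finish times: A at 7, B at 17, C at 24, D at 13, E at 14, F at 32. The latest is day 32.

32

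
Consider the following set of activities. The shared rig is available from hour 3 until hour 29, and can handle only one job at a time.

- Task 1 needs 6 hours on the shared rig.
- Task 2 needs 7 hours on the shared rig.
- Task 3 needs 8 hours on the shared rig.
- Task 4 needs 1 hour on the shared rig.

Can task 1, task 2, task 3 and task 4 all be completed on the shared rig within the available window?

Yes

The shared rig window is 29 − 3 = 26 hours.
Running back to back, the jobs need 6 + 7 + 8 + 1 = 22 hours on the shared rig.
Since 22 ≤ 26, they fit within the window.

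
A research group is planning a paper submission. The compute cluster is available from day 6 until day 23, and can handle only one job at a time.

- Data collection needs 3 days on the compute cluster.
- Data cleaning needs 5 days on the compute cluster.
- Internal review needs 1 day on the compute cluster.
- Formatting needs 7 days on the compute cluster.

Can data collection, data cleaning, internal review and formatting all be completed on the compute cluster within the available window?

The compute cluster window is 23 − 6 = 17 days.
Running back to back, the jobs need 3 + 5 + 1 + 7 = 16 days on the compute cluster.
Since 16 ≤ 17, they fit within the window.

Yes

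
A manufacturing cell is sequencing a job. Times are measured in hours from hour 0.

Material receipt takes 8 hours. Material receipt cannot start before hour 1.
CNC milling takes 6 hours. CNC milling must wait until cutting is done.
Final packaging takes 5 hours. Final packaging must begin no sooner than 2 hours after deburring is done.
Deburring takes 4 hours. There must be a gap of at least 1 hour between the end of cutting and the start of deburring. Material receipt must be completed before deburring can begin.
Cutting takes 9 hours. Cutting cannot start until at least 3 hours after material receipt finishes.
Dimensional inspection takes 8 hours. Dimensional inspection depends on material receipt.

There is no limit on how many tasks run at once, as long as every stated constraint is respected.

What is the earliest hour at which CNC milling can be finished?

27

Material receipt cannot begin until its own release at hour 1. It runs from hour 1 to 1 + 8 = hour 9.
After material receipt (finishes hour 9, plus 3-hour gap → hour 12), cutting can start at hour 12 and finishes at hour 21.
CNC milling waits on cutting (finishes hour 21), so it starts at hour 21 and finishes at 21 + 6 = hour 27.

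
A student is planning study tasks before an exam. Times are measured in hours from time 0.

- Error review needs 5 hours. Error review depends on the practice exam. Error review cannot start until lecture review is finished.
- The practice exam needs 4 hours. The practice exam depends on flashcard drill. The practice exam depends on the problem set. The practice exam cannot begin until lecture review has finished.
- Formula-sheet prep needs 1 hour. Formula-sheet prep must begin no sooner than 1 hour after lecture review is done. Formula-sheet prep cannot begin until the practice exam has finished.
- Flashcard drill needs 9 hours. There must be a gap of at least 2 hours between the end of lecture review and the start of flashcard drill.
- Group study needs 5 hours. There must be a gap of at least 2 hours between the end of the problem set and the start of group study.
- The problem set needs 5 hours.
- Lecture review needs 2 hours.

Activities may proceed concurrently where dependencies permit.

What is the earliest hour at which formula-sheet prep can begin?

17

The problem set has no prerequisites, so it starts at hour 0 and finishes at hour 5.
Lecture review has no prerequisites, so it starts at hour 0 and finishes at hour 2.
Flashcard drill cannot begin until lecture review (finishes hour 2, plus 2-hour gap → hour 4). It runs from hour 4 to 4 + 9 = hour 13.
The practice exam cannot start until flashcard drill (finishes hour 13); the problem set (finishes hour 5); lecture review (finishes hour 2). The controlling bound is hour 13, so the practice exam finishes at 13 + 4 = hour 17.
Formula-sheet prep waits on lecture review (finishes hour 2, plus 1-hour gap → hour 3); the practice exam (finishes hour 17). The latest of these is hour 17, which is the earliest formula-sheet prep can start.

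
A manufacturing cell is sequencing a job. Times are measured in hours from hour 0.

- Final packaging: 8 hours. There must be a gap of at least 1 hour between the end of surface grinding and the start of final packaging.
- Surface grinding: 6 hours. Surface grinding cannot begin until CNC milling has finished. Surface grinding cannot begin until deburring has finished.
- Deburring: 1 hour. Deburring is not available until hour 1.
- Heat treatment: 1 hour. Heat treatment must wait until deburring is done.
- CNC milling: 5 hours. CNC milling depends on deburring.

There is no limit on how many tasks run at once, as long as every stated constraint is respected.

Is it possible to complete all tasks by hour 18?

No

Deburring cannot begin until its own release at hour 1. It runs from hour 1 to 1 + 1 = hour 2.
Heat treatment waits on deburring (finishes hour 2), so it starts at hour 2 and finishes at 2 + 1 = hour 3.
CNC milling waits on deburring (finishes hour 2), so it starts at hour 2 and finishes at 2 + 5 = hour 7.
Surface grinding has to wait for CNC milling (finishes hour 7); deburring (finishes hour 2). The latest of these is hour 7, so surface grinding runs hour 7 to 7 + 6 = hour 13.
After surface grinding (finishes hour 13, plus 1-hour gap → hour 14), final packaging can start at hour 14 and finishes at hour 22.
The earliest everything can be done is hour 22, which is after the deadline of 18, so it is not possible.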